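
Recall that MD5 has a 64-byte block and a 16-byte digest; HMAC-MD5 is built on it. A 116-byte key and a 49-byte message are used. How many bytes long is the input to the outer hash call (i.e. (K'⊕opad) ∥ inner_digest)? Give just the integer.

80

Key is 116 > 64 bytes, so it is hashed to 16 bytes then zero-padded to 64: |K'| = 64.
Outer input = (K'⊕opad) ∥ H(inner) → 64 + 16 = 80 bytes.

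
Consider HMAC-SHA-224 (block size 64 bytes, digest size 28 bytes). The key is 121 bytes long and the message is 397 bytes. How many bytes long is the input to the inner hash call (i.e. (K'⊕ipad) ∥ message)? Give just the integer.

461

Key is 121 > 64 bytes, so it is hashed to 28 bytes then zero-padded to 64: |K'| = 64.
Inner input = (K'⊕ipad) ∥ m → 64 + 397 = 461 bytes.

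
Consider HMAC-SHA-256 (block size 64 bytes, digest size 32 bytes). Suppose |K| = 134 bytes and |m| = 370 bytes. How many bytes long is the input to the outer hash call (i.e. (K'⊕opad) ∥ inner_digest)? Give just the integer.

96

Key is 134 > 64 bytes, so it is hashed to 32 bytes then zero-padded to 64: |K'| = 64.
Outer input = (K'⊕opad) ∥ H(inner) → 64 + 32 = 96 bytes.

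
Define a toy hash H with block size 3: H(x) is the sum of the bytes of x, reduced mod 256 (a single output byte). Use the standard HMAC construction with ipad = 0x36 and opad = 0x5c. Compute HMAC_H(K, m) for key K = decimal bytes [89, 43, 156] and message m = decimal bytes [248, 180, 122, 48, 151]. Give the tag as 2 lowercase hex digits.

5f

Key decimal bytes [89, 43, 156] = 59 2b 9c is exactly B = 3 bytes: K' = 59 2b 9c.
K' ⊕ ipad = 6f 1d aa.  K' ⊕ opad = 05 77 c0.
Inner input = (K'⊕ipad) ∥ m = 6f 1d aa ∥ f8 b4 7a 30 97.
Inner hash: sum = 111+29+170+248+180+122+48+151 = 1059; mod 256 = 35 → 23.
Outer input = (K'⊕opad) ∥ inner = 05 77 c0 ∥ 23.
Outer hash (tag): sum = 5+119+192+35 = 351; mod 256 = 95 → 5f.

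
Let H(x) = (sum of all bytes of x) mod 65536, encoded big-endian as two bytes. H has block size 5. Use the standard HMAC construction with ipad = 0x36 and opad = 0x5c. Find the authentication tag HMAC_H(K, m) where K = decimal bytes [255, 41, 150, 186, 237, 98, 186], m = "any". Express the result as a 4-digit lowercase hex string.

031e

Key decimal bytes [255, 41, 150, 186, 237, 98, 186] = ff 29 96 ba ed 62 ba is 7 bytes > B = 5, so hash it first: H(key) = 04 81, then zero-pad to 5 bytes: K' = 04 81 00 00 00.
K' ⊕ ipad = 32 b7 36 36 36.  K' ⊕ opad = 58 dd 5c 5c 5c.
Inner input = (K'⊕ipad) ∥ m = 32 b7 36 36 36 ∥ 61 6e 79.
Inner hash: sum = 50+183+54+54+54+97+110+121 = 723 → 02 d3.
Outer input = (K'⊕opad) ∥ inner = 58 dd 5c 5c 5c ∥ 02 d3.
Outer hash (tag): sum = 88+221+92+92+92+2+211 = 798 → 03 1e.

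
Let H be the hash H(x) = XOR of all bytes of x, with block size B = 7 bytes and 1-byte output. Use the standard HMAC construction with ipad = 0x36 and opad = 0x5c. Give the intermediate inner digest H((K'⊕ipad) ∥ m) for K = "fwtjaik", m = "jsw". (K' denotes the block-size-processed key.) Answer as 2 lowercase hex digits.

34

Key "fwtjaik" = 66 77 74 6a 61 69 6b is exactly B = 7 bytes: K' = 66 77 74 6a 61 69 6b.
K' ⊕ ipad = 50 41 42 5c 57 5f 5d.
Inner input = 50 41 42 5c 57 5f 5d ∥ 6a 73 77.
Inner hash: XOR 50⊕41⊕42⊕5c⊕57⊕5f⊕5d⊕6a⊕73⊕77 = 34.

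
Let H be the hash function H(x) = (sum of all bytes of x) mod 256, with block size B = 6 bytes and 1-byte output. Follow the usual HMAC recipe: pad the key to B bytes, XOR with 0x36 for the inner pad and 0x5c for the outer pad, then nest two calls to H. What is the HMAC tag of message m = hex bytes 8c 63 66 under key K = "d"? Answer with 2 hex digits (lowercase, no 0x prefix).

b9

Key "d" = 64 is 1 byte ≤ B = 6; zero-pad to 6 bytes: K' = 64 00 00 00 00 00.
K' ⊕ ipad = 52 36 36 36 36 36.  K' ⊕ opad = 38 5c 5c 5c 5c 5c.
Inner input = (K'⊕ipad) ∥ m = 52 36 36 36 36 36 ∥ 8c 63 66.
Inner hash: sum = 82+54+54+54+54+54+140+99+102 = 693; mod 256 = 181 → b5.
Outer input = (K'⊕opad) ∥ inner = 38 5c 5c 5c 5c 5c ∥ b5.
Outer hash (tag): sum = 56+92+92+92+92+92+181 = 697; mod 256 = 185 → b9.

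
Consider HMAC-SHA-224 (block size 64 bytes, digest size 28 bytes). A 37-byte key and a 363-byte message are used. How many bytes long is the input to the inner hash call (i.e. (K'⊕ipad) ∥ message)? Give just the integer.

427

Key is 37 ≤ 64 bytes, zero-padded: |K'| = 64.
Inner input = (K'⊕ipad) ∥ m → 64 + 363 = 427 bytes.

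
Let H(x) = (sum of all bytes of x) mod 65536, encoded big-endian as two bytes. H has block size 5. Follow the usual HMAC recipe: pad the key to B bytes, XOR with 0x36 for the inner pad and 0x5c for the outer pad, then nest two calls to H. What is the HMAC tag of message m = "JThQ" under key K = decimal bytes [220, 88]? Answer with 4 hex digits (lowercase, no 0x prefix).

Key decimal bytes [220, 88] = dc 58 is 2 bytes ≤ B = 5; zero-pad to 5 bytes: K' = dc 58 00 00 00.
K' ⊕ ipad = ea 6e 36 36 36.  K' ⊕ opad = 80 04 5c 5c 5c.
Inner input = (K'⊕ipad) ∥ m = ea 6e 36 36 36 ∥ 4a 54 68 51.
Inner hash: sum = 234+110+54+54+54+74+84+104+81 = 849 → 03 51.
Outer input = (K'⊕opad) ∥ inner = 80 04 5c 5c 5c ∥ 03 51.
Outer hash (tag): sum = 128+4+92+92+92+3+81 = 492 → 01 ec.

01ec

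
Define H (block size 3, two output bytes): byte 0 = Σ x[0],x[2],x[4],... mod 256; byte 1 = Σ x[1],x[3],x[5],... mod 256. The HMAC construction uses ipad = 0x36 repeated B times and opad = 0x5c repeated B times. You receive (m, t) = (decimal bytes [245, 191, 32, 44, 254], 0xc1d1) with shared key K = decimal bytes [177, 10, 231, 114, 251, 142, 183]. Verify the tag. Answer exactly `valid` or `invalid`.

Key decimal bytes [177, 10, 231, 114, 251, 142, 183] = b1 0a e7 72 fb 8e b7 is 7 bytes > B = 3, so hash it first: H(key) = 4a 0a, then zero-pad to 3 bytes: K' = 4a 0a 00.
K' ⊕ ipad = 7c 3c 36; K' ⊕ opad = 16 56 5c.
Inner hash: even-index sum = 413 mod 256 = 157; odd-index sum = 591 mod 256 = 79 → 9d 4f.
Outer hash (recomputed tag): even-index sum = 193 mod 256 = 193; odd-index sum = 243 mod 256 = 243 → c1 f3.
Recomputed tag = c1f3; claimed = c1d1 → mismatch.

invalid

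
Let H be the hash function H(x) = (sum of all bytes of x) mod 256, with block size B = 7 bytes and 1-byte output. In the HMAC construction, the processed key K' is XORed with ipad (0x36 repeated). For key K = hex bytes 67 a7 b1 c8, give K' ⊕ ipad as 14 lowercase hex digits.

Key hex bytes 67 a7 b1 c8 is 4 bytes ≤ B = 7; zero-pad to 7 bytes: K' = 67 a7 b1 c8 00 00 00.
XOR each byte with 0x36: 67⊕36=51, a7⊕36=91, b1⊕36=87, c8⊕36=fe, 00⊕36=36, 00⊕36=36, 00⊕36=36.

519187fe363636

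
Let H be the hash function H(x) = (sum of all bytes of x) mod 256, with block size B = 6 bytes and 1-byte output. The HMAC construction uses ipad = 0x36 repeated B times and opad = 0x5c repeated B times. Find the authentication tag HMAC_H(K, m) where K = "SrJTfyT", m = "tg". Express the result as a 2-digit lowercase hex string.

1f

Key "SrJTfyT" = 53 72 4a 54 66 79 54 is 7 bytes > B = 6, so hash it first: H(key) = 96, then zero-pad to 6 bytes: K' = 96 00 00 00 00 00.
K' ⊕ ipad = a0 36 36 36 36 36.  K' ⊕ opad = ca 5c 5c 5c 5c 5c.
Inner input = (K'⊕ipad) ∥ m = a0 36 36 36 36 36 ∥ 74 67.
Inner hash: sum = 160+54+54+54+54+54+116+103 = 649; mod 256 = 137 → 89.
Outer input = (K'⊕opad) ∥ inner = ca 5c 5c 5c 5c 5c ∥ 89.
Outer hash (tag): sum = 202+92+92+92+92+92+137 = 799; mod 256 = 31 → 1f.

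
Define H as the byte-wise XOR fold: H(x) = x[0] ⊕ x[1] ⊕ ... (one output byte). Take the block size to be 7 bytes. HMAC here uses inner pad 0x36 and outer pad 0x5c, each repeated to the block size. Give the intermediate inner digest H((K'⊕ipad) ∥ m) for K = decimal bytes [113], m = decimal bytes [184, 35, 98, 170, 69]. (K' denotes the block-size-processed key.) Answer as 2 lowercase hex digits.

Key decimal bytes [113] = 71 is 1 byte ≤ B = 7; zero-pad to 7 bytes: K' = 71 00 00 00 00 00 00.
K' ⊕ ipad = 47 36 36 36 36 36 36.
Inner input = 47 36 36 36 36 36 36 ∥ b8 23 62 aa 45.
Inner hash: XOR 47⊕36⊕36⊕36⊕36⊕36⊕36⊕b8⊕23⊕62⊕aa⊕45 = 51.

51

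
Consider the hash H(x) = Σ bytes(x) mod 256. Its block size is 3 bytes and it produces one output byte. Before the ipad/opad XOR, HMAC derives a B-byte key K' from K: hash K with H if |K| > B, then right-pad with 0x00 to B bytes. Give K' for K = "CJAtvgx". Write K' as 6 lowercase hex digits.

970000

|K| = 7 > B = 3, so first hash the key.
H(K): sum = 67+74+65+116+118+103+120 = 663; mod 256 = 151 → 97.
Zero-pad H(K) = 97 to 3 bytes: K' = 97 00 00.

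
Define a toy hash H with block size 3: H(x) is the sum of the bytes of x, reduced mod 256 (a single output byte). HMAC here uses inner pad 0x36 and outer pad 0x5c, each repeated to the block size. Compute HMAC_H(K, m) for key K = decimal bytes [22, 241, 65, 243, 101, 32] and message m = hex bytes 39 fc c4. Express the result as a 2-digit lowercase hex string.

af

Key decimal bytes [22, 241, 65, 243, 101, 32] = 16 f1 41 f3 65 20 is 6 bytes > B = 3, so hash it first: H(key) = c0, then zero-pad to 3 bytes: K' = c0 00 00.
K' ⊕ ipad = f6 36 36.  K' ⊕ opad = 9c 5c 5c.
Inner input = (K'⊕ipad) ∥ m = f6 36 36 ∥ 39 fc c4.
Inner hash: sum = 246+54+54+57+252+196 = 859; mod 256 = 91 → 5b.
Outer input = (K'⊕opad) ∥ inner = 9c 5c 5c ∥ 5b.
Outer hash (tag): sum = 156+92+92+91 = 431; mod 256 = 175 → af.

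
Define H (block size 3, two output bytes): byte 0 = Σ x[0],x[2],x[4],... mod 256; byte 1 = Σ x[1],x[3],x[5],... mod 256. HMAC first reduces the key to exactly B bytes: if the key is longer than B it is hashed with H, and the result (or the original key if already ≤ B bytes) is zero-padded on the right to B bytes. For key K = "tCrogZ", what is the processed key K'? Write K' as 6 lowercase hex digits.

4d0c00

|K| = 6 > B = 3, so first hash the key.
H(K): even-index sum = 333 mod 256 = 77; odd-index sum = 268 mod 256 = 12 → 4d 0c.
Zero-pad H(K) = 4d 0c to 3 bytes: K' = 4d 0c 00.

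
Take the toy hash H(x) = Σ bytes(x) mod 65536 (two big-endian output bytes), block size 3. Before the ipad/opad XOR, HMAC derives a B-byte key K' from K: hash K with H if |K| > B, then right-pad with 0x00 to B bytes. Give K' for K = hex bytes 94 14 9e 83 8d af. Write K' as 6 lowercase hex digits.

|K| = 6 > B = 3, so first hash the key.
H(K): sum = 148+20+158+131+141+175 = 773 → 03 05.
Zero-pad H(K) = 03 05 to 3 bytes: K' = 03 05 00.

030500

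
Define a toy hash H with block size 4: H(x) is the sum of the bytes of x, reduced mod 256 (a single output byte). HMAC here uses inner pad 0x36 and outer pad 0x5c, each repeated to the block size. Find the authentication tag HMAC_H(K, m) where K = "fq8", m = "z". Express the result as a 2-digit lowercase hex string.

7c

Key "fq8" = 66 71 38 is 3 bytes ≤ B = 4; zero-pad to 4 bytes: K' = 66 71 38 00.
K' ⊕ ipad = 50 47 0e 36.  K' ⊕ opad = 3a 2d 64 5c.
Inner input = (K'⊕ipad) ∥ m = 50 47 0e 36 ∥ 7a.
Inner hash: sum = 80+71+14+54+122 = 341; mod 256 = 85 → 55.
Outer input = (K'⊕opad) ∥ inner = 3a 2d 64 5c ∥ 55.
Outer hash (tag): sum = 58+45+100+92+85 = 380; mod 256 = 124 → 7c.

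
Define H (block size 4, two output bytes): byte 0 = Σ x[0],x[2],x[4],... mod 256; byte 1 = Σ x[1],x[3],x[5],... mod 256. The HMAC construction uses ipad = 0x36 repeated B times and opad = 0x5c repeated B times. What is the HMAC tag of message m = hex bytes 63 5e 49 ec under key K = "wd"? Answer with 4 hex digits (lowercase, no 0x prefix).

Key "wd" = 77 64 is 2 bytes ≤ B = 4; zero-pad to 4 bytes: K' = 77 64 00 00.
K' ⊕ ipad = 41 52 36 36.  K' ⊕ opad = 2b 38 5c 5c.
Inner input = (K'⊕ipad) ∥ m = 41 52 36 36 ∥ 63 5e 49 ec.
Inner hash: even-index sum = 291 mod 256 = 35; odd-index sum = 466 mod 256 = 210 → 23 d2.
Outer input = (K'⊕opad) ∥ inner = 2b 38 5c 5c ∥ 23 d2.
Outer hash (tag): even-index sum = 170 mod 256 = 170; odd-index sum = 358 mod 256 = 102 → aa 66.

aa66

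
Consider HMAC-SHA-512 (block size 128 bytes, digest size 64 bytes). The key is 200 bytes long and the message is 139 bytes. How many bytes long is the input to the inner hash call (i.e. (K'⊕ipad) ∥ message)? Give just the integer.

267

Key is 200 > 128 bytes, so it is hashed to 64 bytes then zero-padded to 128: |K'| = 128.
Inner input = (K'⊕ipad) ∥ m → 128 + 139 = 267 bytes.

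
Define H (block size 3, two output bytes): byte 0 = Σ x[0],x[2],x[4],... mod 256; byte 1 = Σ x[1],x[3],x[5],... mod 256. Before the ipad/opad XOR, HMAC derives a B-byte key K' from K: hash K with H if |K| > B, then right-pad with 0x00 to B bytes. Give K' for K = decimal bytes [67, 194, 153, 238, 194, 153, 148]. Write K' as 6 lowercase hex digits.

|K| = 7 > B = 3, so first hash the key.
H(K): even-index sum = 562 mod 256 = 50; odd-index sum = 585 mod 256 = 73 → 32 49.
Zero-pad H(K) = 32 49 to 3 bytes: K' = 32 49 00.

324900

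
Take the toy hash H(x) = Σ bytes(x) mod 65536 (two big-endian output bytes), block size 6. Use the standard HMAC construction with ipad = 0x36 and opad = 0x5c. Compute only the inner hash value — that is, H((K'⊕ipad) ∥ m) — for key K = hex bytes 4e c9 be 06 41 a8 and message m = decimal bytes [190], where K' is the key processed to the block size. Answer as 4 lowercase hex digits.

0402

Key hex bytes 4e c9 be 06 41 a8 is exactly B = 6 bytes: K' = 4e c9 be 06 41 a8.
K' ⊕ ipad = 78 ff 88 30 77 9e.
Inner input = 78 ff 88 30 77 9e ∥ be.
Inner hash: sum = 120+255+136+48+119+158+190 = 1026 → 04 02.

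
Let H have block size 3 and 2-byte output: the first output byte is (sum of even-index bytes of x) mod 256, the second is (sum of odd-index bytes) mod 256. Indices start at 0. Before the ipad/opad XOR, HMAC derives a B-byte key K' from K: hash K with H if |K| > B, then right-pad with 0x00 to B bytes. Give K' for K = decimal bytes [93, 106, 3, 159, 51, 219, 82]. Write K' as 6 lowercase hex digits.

e5e400

|K| = 7 > B = 3, so first hash the key.
H(K): even-index sum = 229 mod 256 = 229; odd-index sum = 484 mod 256 = 228 → e5 e4.
Zero-pad H(K) = e5 e4 to 3 bytes: K' = e5 e4 00.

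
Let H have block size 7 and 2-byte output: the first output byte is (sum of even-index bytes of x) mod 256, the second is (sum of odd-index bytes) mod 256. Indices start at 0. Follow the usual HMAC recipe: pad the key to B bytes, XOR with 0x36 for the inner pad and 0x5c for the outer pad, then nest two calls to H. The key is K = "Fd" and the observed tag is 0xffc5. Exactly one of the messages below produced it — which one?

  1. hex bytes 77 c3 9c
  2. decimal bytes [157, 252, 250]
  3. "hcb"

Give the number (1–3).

1

Key "Fd" = 46 64 is 2 bytes ≤ B = 7; zero-pad to 7 bytes: K' = 46 64 00 00 00 00 00.
K' ⊕ ipad = 70 52 36 36 36 36 36; K' ⊕ opad = 1a 38 5c 5c 5c 5c 5c.
m1: inner = H(70 52 36 36 36 36 36 77 c3 9c) = d5 d1; tag = H(1a 38 5c 5c 5c 5c 5c d5 d1) = ffc5 ← matches
m2: inner = H(70 52 36 36 36 36 36 9d fc fa) = 0e 55; tag = H(1a 38 5c 5c 5c 5c 5c 0e 55) = 83fe
m3: inner = H(70 52 36 36 36 36 36 68 63 62) = 75 88; tag = H(1a 38 5c 5c 5c 5c 5c 75 88) = b665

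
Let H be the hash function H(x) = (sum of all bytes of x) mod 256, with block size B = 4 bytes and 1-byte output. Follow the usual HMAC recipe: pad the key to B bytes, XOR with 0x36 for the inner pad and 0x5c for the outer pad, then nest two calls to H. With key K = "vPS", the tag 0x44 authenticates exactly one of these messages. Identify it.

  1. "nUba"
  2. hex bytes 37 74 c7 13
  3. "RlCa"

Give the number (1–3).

3

Key "vPS" = 76 50 53 is 3 bytes ≤ B = 4; zero-pad to 4 bytes: K' = 76 50 53 00.
K' ⊕ ipad = 40 66 65 36; K' ⊕ opad = 2a 0c 0f 5c.
m1: inner = H(40 66 65 36 6e 55 62 61) = c7; tag = H(2a 0c 0f 5c c7) = 68
m2: inner = H(40 66 65 36 37 74 c7 13) = c6; tag = H(2a 0c 0f 5c c6) = 67
m3: inner = H(40 66 65 36 52 6c 43 61) = a3; tag = H(2a 0c 0f 5c a3) = 44 ← matches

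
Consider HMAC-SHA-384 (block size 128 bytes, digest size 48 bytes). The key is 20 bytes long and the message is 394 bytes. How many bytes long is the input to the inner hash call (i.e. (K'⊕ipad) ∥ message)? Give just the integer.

522

Key is 20 ≤ 128 bytes, zero-padded: |K'| = 128.
Inner input = (K'⊕ipad) ∥ m → 128 + 394 = 522 bytes.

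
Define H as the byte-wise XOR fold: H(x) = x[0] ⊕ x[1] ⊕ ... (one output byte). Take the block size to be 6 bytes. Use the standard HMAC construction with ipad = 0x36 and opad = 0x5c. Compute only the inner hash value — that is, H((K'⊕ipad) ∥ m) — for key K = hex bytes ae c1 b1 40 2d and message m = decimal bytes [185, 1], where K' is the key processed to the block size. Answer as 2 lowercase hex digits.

0b

Key hex bytes ae c1 b1 40 2d is 5 bytes ≤ B = 6; zero-pad to 6 bytes: K' = ae c1 b1 40 2d 00.
K' ⊕ ipad = 98 f7 87 76 1b 36.
Inner input = 98 f7 87 76 1b 36 ∥ b9 01.
Inner hash: XOR 98⊕f7⊕87⊕76⊕1b⊕36⊕b9⊕01 = 0b.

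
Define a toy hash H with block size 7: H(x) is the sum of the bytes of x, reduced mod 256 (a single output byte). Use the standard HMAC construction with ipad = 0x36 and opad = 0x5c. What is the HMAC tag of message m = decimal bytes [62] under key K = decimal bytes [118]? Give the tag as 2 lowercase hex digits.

Key decimal bytes [118] = 76 is 1 byte ≤ B = 7; zero-pad to 7 bytes: K' = 76 00 00 00 00 00 00.
K' ⊕ ipad = 40 36 36 36 36 36 36.  K' ⊕ opad = 2a 5c 5c 5c 5c 5c 5c.
Inner input = (K'⊕ipad) ∥ m = 40 36 36 36 36 36 36 ∥ 3e.
Inner hash: sum = 64+54+54+54+54+54+54+62 = 450; mod 256 = 194 → c2.
Outer input = (K'⊕opad) ∥ inner = 2a 5c 5c 5c 5c 5c 5c ∥ c2.
Outer hash (tag): sum = 42+92+92+92+92+92+92+194 = 788; mod 256 = 20 → 14.

14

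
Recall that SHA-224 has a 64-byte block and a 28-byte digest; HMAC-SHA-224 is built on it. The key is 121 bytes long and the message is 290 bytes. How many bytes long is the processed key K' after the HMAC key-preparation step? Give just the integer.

Key is 121 > 64 bytes, so it is hashed to 28 bytes then zero-padded to 64: |K'| = 64.

64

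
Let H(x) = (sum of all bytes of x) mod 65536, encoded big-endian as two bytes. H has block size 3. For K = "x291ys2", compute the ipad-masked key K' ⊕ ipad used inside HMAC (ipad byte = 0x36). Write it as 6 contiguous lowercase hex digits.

Key "x291ys2" = 78 32 39 31 79 73 32 is 7 bytes > B = 3, so hash it first: H(key) = 02 32, then zero-pad to 3 bytes: K' = 02 32 00.
XOR each byte with 0x36: 02⊕36=34, 32⊕36=04, 00⊕36=36.

340436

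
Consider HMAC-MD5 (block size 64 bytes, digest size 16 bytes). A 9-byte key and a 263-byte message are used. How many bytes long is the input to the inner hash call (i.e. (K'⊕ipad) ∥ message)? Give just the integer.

Key is 9 ≤ 64 bytes, zero-padded: |K'| = 64.
Inner input = (K'⊕ipad) ∥ m → 64 + 263 = 327 bytes.

327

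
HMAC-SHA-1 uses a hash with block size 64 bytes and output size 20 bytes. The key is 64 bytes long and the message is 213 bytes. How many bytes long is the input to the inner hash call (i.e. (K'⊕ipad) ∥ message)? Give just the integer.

277

Key is 64 ≤ 64 bytes, zero-padded: |K'| = 64.
Inner input = (K'⊕ipad) ∥ m → 64 + 213 = 277 bytes.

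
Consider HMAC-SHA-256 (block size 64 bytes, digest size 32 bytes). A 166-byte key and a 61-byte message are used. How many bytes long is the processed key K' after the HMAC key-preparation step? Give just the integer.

64

Key is 166 > 64 bytes, so it is hashed to 32 bytes then zero-padded to 64: |K'| = 64.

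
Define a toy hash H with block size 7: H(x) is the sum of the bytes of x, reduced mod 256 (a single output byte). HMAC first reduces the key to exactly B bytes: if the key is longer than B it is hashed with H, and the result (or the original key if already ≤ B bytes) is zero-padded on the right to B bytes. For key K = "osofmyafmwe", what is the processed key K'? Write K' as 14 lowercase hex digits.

|K| = 11 > B = 7, so first hash the key.
H(K): sum = 111+115+111+102+109+121+97+102+109+119+101 = 1197; mod 256 = 173 → ad.
Zero-pad H(K) = ad to 7 bytes: K' = ad 00 00 00 00 00 00.

ad000000000000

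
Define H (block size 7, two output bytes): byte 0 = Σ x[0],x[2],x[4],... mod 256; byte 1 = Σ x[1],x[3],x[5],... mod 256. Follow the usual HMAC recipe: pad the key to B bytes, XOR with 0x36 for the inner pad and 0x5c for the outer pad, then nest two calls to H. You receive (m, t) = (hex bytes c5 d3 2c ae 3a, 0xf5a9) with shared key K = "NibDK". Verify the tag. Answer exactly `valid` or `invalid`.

Key "NibDK" = 4e 69 62 44 4b is 5 bytes ≤ B = 7; zero-pad to 7 bytes: K' = 4e 69 62 44 4b 00 00.
K' ⊕ ipad = 78 5f 54 72 7d 36 36; K' ⊕ opad = 12 35 3e 18 17 5c 5c.
Inner hash: even-index sum = 768 mod 256 = 0; odd-index sum = 562 mod 256 = 50 → 00 32.
Outer hash (recomputed tag): even-index sum = 245 mod 256 = 245; odd-index sum = 169 mod 256 = 169 → f5 a9.
Recomputed tag = f5a9; claimed = f5a9 → match.

valid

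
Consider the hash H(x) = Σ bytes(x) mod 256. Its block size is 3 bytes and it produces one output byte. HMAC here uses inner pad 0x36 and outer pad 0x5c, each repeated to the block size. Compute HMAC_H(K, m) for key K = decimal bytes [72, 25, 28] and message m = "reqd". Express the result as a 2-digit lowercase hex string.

1c

Key decimal bytes [72, 25, 28] = 48 19 1c is exactly B = 3 bytes: K' = 48 19 1c.
K' ⊕ ipad = 7e 2f 2a.  K' ⊕ opad = 14 45 40.
Inner input = (K'⊕ipad) ∥ m = 7e 2f 2a ∥ 72 65 71 64.
Inner hash: sum = 126+47+42+114+101+113+100 = 643; mod 256 = 131 → 83.
Outer input = (K'⊕opad) ∥ inner = 14 45 40 ∥ 83.
Outer hash (tag): sum = 20+69+64+131 = 284; mod 256 = 28 → 1c.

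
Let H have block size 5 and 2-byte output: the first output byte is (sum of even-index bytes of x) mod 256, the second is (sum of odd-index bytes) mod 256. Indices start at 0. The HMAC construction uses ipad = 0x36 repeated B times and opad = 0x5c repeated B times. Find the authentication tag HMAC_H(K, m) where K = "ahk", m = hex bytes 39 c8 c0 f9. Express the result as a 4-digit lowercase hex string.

5d3b

Key "ahk" = 61 68 6b is 3 bytes ≤ B = 5; zero-pad to 5 bytes: K' = 61 68 6b 00 00.
K' ⊕ ipad = 57 5e 5d 36 36.  K' ⊕ opad = 3d 34 37 5c 5c.
Inner input = (K'⊕ipad) ∥ m = 57 5e 5d 36 36 ∥ 39 c8 c0 f9.
Inner hash: even-index sum = 683 mod 256 = 171; odd-index sum = 397 mod 256 = 141 → ab 8d.
Outer input = (K'⊕opad) ∥ inner = 3d 34 37 5c 5c ∥ ab 8d.
Outer hash (tag): even-index sum = 349 mod 256 = 93; odd-index sum = 315 mod 256 = 59 → 5d 3b.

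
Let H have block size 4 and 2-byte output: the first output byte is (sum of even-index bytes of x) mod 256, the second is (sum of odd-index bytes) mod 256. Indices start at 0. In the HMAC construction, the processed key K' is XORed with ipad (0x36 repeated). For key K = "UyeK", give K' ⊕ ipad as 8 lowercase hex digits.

634f537d

Key "UyeK" = 55 79 65 4b is exactly B = 4 bytes: K' = 55 79 65 4b.
XOR each byte with 0x36: 55⊕36=63, 79⊕36=4f, 65⊕36=53, 4b⊕36=7d.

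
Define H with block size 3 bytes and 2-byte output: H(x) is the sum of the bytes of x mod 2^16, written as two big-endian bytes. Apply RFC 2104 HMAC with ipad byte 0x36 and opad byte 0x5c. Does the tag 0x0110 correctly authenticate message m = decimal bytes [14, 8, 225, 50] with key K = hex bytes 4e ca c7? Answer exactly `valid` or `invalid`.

Key hex bytes 4e ca c7 is exactly B = 3 bytes: K' = 4e ca c7.
K' ⊕ ipad = 78 fc f1; K' ⊕ opad = 12 96 9b.
Inner hash: sum = 120+252+241+14+8+225+50 = 910 → 03 8e.
Outer hash (recomputed tag): sum = 18+150+155+3+142 = 468 → 01 d4.
Recomputed tag = 01d4; claimed = 0110 → mismatch.

invalid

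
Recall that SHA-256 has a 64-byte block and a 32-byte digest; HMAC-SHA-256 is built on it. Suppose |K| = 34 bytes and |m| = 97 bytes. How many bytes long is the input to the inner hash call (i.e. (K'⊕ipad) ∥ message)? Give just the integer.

Key is 34 ≤ 64 bytes, zero-padded: |K'| = 64.
Inner input = (K'⊕ipad) ∥ m → 64 + 97 = 161 bytes.

161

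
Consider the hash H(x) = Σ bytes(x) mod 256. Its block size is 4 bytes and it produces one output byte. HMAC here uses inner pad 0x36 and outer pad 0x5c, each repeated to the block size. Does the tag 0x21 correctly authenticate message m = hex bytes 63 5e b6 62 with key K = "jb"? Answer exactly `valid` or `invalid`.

valid

Key "jb" = 6a 62 is 2 bytes ≤ B = 4; zero-pad to 4 bytes: K' = 6a 62 00 00.
K' ⊕ ipad = 5c 54 36 36; K' ⊕ opad = 36 3e 5c 5c.
Inner hash: sum = 92+84+54+54+99+94+182+98 = 757; mod 256 = 245 → f5.
Outer hash (recomputed tag): sum = 54+62+92+92+245 = 545; mod 256 = 33 → 21.
Recomputed tag = 21; claimed = 21 → match.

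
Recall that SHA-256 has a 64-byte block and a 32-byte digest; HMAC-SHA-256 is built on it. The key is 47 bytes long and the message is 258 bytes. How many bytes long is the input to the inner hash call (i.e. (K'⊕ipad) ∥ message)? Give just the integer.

Key is 47 ≤ 64 bytes, zero-padded: |K'| = 64.
Inner input = (K'⊕ipad) ∥ m → 64 + 258 = 322 bytes.

322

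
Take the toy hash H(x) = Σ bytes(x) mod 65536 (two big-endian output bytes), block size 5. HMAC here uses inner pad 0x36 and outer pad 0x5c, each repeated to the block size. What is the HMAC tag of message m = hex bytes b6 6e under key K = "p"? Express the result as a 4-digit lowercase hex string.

Key "p" = 70 is 1 byte ≤ B = 5; zero-pad to 5 bytes: K' = 70 00 00 00 00.
K' ⊕ ipad = 46 36 36 36 36.  K' ⊕ opad = 2c 5c 5c 5c 5c.
Inner input = (K'⊕ipad) ∥ m = 46 36 36 36 36 ∥ b6 6e.
Inner hash: sum = 70+54+54+54+54+182+110 = 578 → 02 42.
Outer input = (K'⊕opad) ∥ inner = 2c 5c 5c 5c 5c ∥ 02 42.
Outer hash (tag): sum = 44+92+92+92+92+2+66 = 480 → 01 e0.

01e0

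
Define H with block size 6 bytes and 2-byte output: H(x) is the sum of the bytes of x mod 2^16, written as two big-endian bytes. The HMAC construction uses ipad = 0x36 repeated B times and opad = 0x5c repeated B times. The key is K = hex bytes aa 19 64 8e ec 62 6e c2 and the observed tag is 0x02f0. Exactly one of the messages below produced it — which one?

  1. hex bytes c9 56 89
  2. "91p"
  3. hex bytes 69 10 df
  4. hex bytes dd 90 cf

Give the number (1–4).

Key hex bytes aa 19 64 8e ec 62 6e c2 is 8 bytes > B = 6, so hash it first: H(key) = 04 33, then zero-pad to 6 bytes: K' = 04 33 00 00 00 00.
K' ⊕ ipad = 32 05 36 36 36 36; K' ⊕ opad = 58 6f 5c 5c 5c 5c.
m1: inner = H(32 05 36 36 36 36 c9 56 89) = 02 b7; tag = H(58 6f 5c 5c 5c 5c 02 b7) = 02f0 ← matches
m2: inner = H(32 05 36 36 36 36 39 31 70) = 01 e9; tag = H(58 6f 5c 5c 5c 5c 01 e9) = 0321
m3: inner = H(32 05 36 36 36 36 69 10 df) = 02 67; tag = H(58 6f 5c 5c 5c 5c 02 67) = 02a0
m4: inner = H(32 05 36 36 36 36 dd 90 cf) = 03 4b; tag = H(58 6f 5c 5c 5c 5c 03 4b) = 0285

1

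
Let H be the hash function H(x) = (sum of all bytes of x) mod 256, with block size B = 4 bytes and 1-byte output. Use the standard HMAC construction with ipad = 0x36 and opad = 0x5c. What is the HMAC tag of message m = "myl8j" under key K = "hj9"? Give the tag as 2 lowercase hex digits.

Key "hj9" = 68 6a 39 is 3 bytes ≤ B = 4; zero-pad to 4 bytes: K' = 68 6a 39 00.
K' ⊕ ipad = 5e 5c 0f 36.  K' ⊕ opad = 34 36 65 5c.
Inner input = (K'⊕ipad) ∥ m = 5e 5c 0f 36 ∥ 6d 79 6c 38 6a.
Inner hash: sum = 94+92+15+54+109+121+108+56+106 = 755; mod 256 = 243 → f3.
Outer input = (K'⊕opad) ∥ inner = 34 36 65 5c ∥ f3.
Outer hash (tag): sum = 52+54+101+92+243 = 542; mod 256 = 30 → 1e.

1e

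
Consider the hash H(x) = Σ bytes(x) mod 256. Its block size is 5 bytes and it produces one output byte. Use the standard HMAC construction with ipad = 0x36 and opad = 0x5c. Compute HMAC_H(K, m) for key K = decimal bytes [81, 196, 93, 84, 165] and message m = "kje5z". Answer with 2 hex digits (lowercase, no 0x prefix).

Key decimal bytes [81, 196, 93, 84, 165] = 51 c4 5d 54 a5 is exactly B = 5 bytes: K' = 51 c4 5d 54 a5.
K' ⊕ ipad = 67 f2 6b 62 93.  K' ⊕ opad = 0d 98 01 08 f9.
Inner input = (K'⊕ipad) ∥ m = 67 f2 6b 62 93 ∥ 6b 6a 65 35 7a.
Inner hash: sum = 103+242+107+98+147+107+106+101+53+122 = 1186; mod 256 = 162 → a2.
Outer input = (K'⊕opad) ∥ inner = 0d 98 01 08 f9 ∥ a2.
Outer hash (tag): sum = 13+152+1+8+249+162 = 585; mod 256 = 73 → 49.

49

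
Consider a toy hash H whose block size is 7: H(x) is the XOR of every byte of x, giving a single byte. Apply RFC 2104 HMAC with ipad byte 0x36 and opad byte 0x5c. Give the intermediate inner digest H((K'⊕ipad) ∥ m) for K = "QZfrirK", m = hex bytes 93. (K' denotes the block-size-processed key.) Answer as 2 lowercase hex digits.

ea

Key "QZfrirK" = 51 5a 66 72 69 72 4b is exactly B = 7 bytes: K' = 51 5a 66 72 69 72 4b.
K' ⊕ ipad = 67 6c 50 44 5f 44 7d.
Inner input = 67 6c 50 44 5f 44 7d ∥ 93.
Inner hash: XOR 67⊕6c⊕50⊕44⊕5f⊕44⊕7d⊕93 = ea.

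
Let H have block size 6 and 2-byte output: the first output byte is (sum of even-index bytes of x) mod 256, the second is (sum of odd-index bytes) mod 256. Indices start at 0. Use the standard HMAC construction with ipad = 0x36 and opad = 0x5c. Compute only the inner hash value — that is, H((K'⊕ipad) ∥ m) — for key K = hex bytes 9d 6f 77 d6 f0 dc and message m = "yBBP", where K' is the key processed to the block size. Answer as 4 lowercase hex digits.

6db5

Key hex bytes 9d 6f 77 d6 f0 dc is exactly B = 6 bytes: K' = 9d 6f 77 d6 f0 dc.
K' ⊕ ipad = ab 59 41 e0 c6 ea.
Inner input = ab 59 41 e0 c6 ea ∥ 79 42 42 50.
Inner hash: even-index sum = 621 mod 256 = 109; odd-index sum = 693 mod 256 = 181 → 6d b5.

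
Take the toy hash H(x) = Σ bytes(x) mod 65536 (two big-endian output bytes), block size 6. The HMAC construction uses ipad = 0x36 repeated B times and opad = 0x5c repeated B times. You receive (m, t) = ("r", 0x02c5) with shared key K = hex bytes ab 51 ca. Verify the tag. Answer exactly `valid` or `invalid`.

valid

Key hex bytes ab 51 ca is 3 bytes ≤ B = 6; zero-pad to 6 bytes: K' = ab 51 ca 00 00 00.
K' ⊕ ipad = 9d 67 fc 36 36 36; K' ⊕ opad = f7 0d 96 5c 5c 5c.
Inner hash: sum = 157+103+252+54+54+54+114 = 788 → 03 14.
Outer hash (recomputed tag): sum = 247+13+150+92+92+92+3+20 = 709 → 02 c5.
Recomputed tag = 02c5; claimed = 02c5 → match.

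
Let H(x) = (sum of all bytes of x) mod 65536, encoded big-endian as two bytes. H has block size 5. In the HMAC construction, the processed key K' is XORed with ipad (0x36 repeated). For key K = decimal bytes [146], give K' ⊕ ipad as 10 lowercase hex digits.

a436363636

Key decimal bytes [146] = 92 is 1 byte ≤ B = 5; zero-pad to 5 bytes: K' = 92 00 00 00 00.
XOR each byte with 0x36: 92⊕36=a4, 00⊕36=36, 00⊕36=36, 00⊕36=36, 00⊕36=36.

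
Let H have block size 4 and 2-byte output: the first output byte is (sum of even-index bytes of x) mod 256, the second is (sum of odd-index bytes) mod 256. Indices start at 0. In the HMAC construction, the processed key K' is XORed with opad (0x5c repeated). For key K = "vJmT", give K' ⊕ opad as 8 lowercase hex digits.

Key "vJmT" = 76 4a 6d 54 is exactly B = 4 bytes: K' = 76 4a 6d 54.
XOR each byte with 0x5c: 76⊕5c=2a, 4a⊕5c=16, 6d⊕5c=31, 54⊕5c=08.

2a163108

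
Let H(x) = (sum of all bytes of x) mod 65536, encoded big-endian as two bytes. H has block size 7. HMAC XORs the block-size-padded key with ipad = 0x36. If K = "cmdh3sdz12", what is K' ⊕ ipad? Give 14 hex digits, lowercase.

35b53636363636

Key "cmdh3sdz12" = 63 6d 64 68 33 73 64 7a 31 32 is 10 bytes > B = 7, so hash it first: H(key) = 03 83, then zero-pad to 7 bytes: K' = 03 83 00 00 00 00 00.
XOR each byte with 0x36: 03⊕36=35, 83⊕36=b5, 00⊕36=36, 00⊕36=36, 00⊕36=36, 00⊕36=36, 00⊕36=36.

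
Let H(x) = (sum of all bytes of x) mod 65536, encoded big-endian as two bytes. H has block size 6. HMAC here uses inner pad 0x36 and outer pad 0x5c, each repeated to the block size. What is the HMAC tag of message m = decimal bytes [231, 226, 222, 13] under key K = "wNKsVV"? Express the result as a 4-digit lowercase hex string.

018a

Key "wNKsVV" = 77 4e 4b 73 56 56 is exactly B = 6 bytes: K' = 77 4e 4b 73 56 56.
K' ⊕ ipad = 41 78 7d 45 60 60.  K' ⊕ opad = 2b 12 17 2f 0a 0a.
Inner input = (K'⊕ipad) ∥ m = 41 78 7d 45 60 60 ∥ e7 e2 de 0d.
Inner hash: sum = 65+120+125+69+96+96+231+226+222+13 = 1263 → 04 ef.
Outer input = (K'⊕opad) ∥ inner = 2b 12 17 2f 0a 0a ∥ 04 ef.
Outer hash (tag): sum = 43+18+23+47+10+10+4+239 = 394 → 01 8a.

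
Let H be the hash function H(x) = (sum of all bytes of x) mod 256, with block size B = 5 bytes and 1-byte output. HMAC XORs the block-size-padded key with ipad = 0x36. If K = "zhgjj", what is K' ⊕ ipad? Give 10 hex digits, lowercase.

4c5e515c5c

Key "zhgjj" = 7a 68 67 6a 6a is exactly B = 5 bytes: K' = 7a 68 67 6a 6a.
XOR each byte with 0x36: 7a⊕36=4c, 68⊕36=5e, 67⊕36=51, 6a⊕36=5c, 6a⊕36=5c.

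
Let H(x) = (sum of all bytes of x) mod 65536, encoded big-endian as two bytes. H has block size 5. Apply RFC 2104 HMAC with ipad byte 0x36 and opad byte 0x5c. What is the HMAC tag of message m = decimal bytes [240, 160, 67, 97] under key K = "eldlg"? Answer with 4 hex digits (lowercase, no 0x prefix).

Key "eldlg" = 65 6c 64 6c 67 is exactly B = 5 bytes: K' = 65 6c 64 6c 67.
K' ⊕ ipad = 53 5a 52 5a 51.  K' ⊕ opad = 39 30 38 30 3b.
Inner input = (K'⊕ipad) ∥ m = 53 5a 52 5a 51 ∥ f0 a0 43 61.
Inner hash: sum = 83+90+82+90+81+240+160+67+97 = 990 → 03 de.
Outer input = (K'⊕opad) ∥ inner = 39 30 38 30 3b ∥ 03 de.
Outer hash (tag): sum = 57+48+56+48+59+3+222 = 493 → 01 ed.

01ed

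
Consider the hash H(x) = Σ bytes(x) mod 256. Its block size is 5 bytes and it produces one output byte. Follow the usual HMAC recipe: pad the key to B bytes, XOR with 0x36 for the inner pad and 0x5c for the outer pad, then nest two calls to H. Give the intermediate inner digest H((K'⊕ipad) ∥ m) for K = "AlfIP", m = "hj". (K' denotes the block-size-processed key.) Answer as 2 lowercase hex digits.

d8

Key "AlfIP" = 41 6c 66 49 50 is exactly B = 5 bytes: K' = 41 6c 66 49 50.
K' ⊕ ipad = 77 5a 50 7f 66.
Inner input = 77 5a 50 7f 66 ∥ 68 6a.
Inner hash: sum = 119+90+80+127+102+104+106 = 728; mod 256 = 216 → d8.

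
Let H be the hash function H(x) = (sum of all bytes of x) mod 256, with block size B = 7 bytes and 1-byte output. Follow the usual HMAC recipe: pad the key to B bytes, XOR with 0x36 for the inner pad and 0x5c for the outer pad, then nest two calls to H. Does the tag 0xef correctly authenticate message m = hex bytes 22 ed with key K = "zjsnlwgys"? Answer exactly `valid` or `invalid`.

valid

Key "zjsnlwgys" = 7a 6a 73 6e 6c 77 67 79 73 is 9 bytes > B = 7, so hash it first: H(key) = fb, then zero-pad to 7 bytes: K' = fb 00 00 00 00 00 00.
K' ⊕ ipad = cd 36 36 36 36 36 36; K' ⊕ opad = a7 5c 5c 5c 5c 5c 5c.
Inner hash: sum = 205+54+54+54+54+54+54+34+237 = 800; mod 256 = 32 → 20.
Outer hash (recomputed tag): sum = 167+92+92+92+92+92+92+32 = 751; mod 256 = 239 → ef.
Recomputed tag = ef; claimed = ef → match.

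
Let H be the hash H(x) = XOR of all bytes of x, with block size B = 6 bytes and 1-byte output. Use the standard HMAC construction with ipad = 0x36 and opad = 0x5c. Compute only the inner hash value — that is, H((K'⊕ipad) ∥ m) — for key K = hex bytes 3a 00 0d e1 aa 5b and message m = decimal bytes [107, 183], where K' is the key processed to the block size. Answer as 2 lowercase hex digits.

fb

Key hex bytes 3a 00 0d e1 aa 5b is exactly B = 6 bytes: K' = 3a 00 0d e1 aa 5b.
K' ⊕ ipad = 0c 36 3b d7 9c 6d.
Inner input = 0c 36 3b d7 9c 6d ∥ 6b b7.
Inner hash: XOR 0c⊕36⊕3b⊕d7⊕9c⊕6d⊕6b⊕b7 = fb.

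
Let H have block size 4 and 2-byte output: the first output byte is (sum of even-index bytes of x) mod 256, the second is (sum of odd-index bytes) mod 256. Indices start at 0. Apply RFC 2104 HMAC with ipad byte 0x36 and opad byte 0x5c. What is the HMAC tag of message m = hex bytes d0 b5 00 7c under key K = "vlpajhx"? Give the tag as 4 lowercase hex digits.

f42f

Key "vlpajhx" = 76 6c 70 61 6a 68 78 is 7 bytes > B = 4, so hash it first: H(key) = c8 35, then zero-pad to 4 bytes: K' = c8 35 00 00.
K' ⊕ ipad = fe 03 36 36.  K' ⊕ opad = 94 69 5c 5c.
Inner input = (K'⊕ipad) ∥ m = fe 03 36 36 ∥ d0 b5 00 7c.
Inner hash: even-index sum = 516 mod 256 = 4; odd-index sum = 362 mod 256 = 106 → 04 6a.
Outer input = (K'⊕opad) ∥ inner = 94 69 5c 5c ∥ 04 6a.
Outer hash (tag): even-index sum = 244 mod 256 = 244; odd-index sum = 303 mod 256 = 47 → f4 2f.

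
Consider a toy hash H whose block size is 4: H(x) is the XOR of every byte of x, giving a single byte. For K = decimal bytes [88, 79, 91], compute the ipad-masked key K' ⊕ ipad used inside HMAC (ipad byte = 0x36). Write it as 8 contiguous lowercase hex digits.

6e796d36

Key decimal bytes [88, 79, 91] = 58 4f 5b is 3 bytes ≤ B = 4; zero-pad to 4 bytes: K' = 58 4f 5b 00.
XOR each byte with 0x36: 58⊕36=6e, 4f⊕36=79, 5b⊕36=6d, 00⊕36=36.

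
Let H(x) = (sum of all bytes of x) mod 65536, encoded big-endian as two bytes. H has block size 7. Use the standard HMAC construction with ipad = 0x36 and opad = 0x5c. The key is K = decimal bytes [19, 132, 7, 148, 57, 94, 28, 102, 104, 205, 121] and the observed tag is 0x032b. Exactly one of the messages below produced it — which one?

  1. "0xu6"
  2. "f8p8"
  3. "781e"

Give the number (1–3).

2

Key decimal bytes [19, 132, 7, 148, 57, 94, 28, 102, 104, 205, 121] = 13 84 07 94 39 5e 1c 66 68 cd 79 is 11 bytes > B = 7, so hash it first: H(key) = 03 f9, then zero-pad to 7 bytes: K' = 03 f9 00 00 00 00 00.
K' ⊕ ipad = 35 cf 36 36 36 36 36; K' ⊕ opad = 5f a5 5c 5c 5c 5c 5c.
m1: inner = H(35 cf 36 36 36 36 36 30 78 75 36) = 03 65; tag = H(5f a5 5c 5c 5c 5c 5c 03 65) = 0338
m2: inner = H(35 cf 36 36 36 36 36 66 38 70 38) = 03 58; tag = H(5f a5 5c 5c 5c 5c 5c 03 58) = 032b ← matches
m3: inner = H(35 cf 36 36 36 36 36 37 38 31 65) = 03 17; tag = H(5f a5 5c 5c 5c 5c 5c 03 17) = 02ea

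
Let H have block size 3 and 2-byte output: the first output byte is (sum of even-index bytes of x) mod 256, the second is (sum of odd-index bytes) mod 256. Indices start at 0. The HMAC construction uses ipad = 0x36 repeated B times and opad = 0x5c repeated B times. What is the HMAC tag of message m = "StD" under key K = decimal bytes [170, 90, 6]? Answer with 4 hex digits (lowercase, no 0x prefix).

5346

Key decimal bytes [170, 90, 6] = aa 5a 06 is exactly B = 3 bytes: K' = aa 5a 06.
K' ⊕ ipad = 9c 6c 30.  K' ⊕ opad = f6 06 5a.
Inner input = (K'⊕ipad) ∥ m = 9c 6c 30 ∥ 53 74 44.
Inner hash: even-index sum = 320 mod 256 = 64; odd-index sum = 259 mod 256 = 3 → 40 03.
Outer input = (K'⊕opad) ∥ inner = f6 06 5a ∥ 40 03.
Outer hash (tag): even-index sum = 339 mod 256 = 83; odd-index sum = 70 mod 256 = 70 → 53 46.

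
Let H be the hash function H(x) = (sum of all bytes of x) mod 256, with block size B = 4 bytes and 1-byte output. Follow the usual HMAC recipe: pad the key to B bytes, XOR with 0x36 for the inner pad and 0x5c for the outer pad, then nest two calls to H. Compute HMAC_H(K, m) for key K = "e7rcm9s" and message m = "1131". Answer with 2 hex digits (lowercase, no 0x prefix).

0e

Key "e7rcm9s" = 65 37 72 63 6d 39 73 is 7 bytes > B = 4, so hash it first: H(key) = 8a, then zero-pad to 4 bytes: K' = 8a 00 00 00.
K' ⊕ ipad = bc 36 36 36.  K' ⊕ opad = d6 5c 5c 5c.
Inner input = (K'⊕ipad) ∥ m = bc 36 36 36 ∥ 31 31 33 31.
Inner hash: sum = 188+54+54+54+49+49+51+49 = 548; mod 256 = 36 → 24.
Outer input = (K'⊕opad) ∥ inner = d6 5c 5c 5c ∥ 24.
Outer hash (tag): sum = 214+92+92+92+36 = 526; mod 256 = 14 → 0e.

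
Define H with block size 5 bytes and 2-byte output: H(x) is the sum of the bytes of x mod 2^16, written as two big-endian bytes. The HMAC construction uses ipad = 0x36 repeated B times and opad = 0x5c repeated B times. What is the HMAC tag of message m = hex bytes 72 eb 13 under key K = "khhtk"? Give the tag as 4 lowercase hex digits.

Key "khhtk" = 6b 68 68 74 6b is exactly B = 5 bytes: K' = 6b 68 68 74 6b.
K' ⊕ ipad = 5d 5e 5e 42 5d.  K' ⊕ opad = 37 34 34 28 37.
Inner input = (K'⊕ipad) ∥ m = 5d 5e 5e 42 5d ∥ 72 eb 13.
Inner hash: sum = 93+94+94+66+93+114+235+19 = 808 → 03 28.
Outer input = (K'⊕opad) ∥ inner = 37 34 34 28 37 ∥ 03 28.
Outer hash (tag): sum = 55+52+52+40+55+3+40 = 297 → 01 29.

0129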